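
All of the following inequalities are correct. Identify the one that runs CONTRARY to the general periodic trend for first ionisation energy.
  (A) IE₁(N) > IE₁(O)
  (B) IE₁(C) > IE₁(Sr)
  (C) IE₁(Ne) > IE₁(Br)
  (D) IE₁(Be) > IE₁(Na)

(A)

The general trend: first ionisation energy increases across a period and decreases down a group.
(A) N (period 2, group 15) vs O (period 2, group 16): the stated order contradicts the simple trend.
(B) C (period 2, group 14) vs Sr (period 5, group 2): the stated order agrees with the simple trend.
(C) Ne (period 2, group 18) vs Br (period 4, group 17): the stated order agrees with the simple trend.
(D) Be (period 2, group 2) vs Na (period 3, group 1): the stated order agrees with the simple trend.
The exception is (A): pairing an electron in O's 2p⁴ costs repulsion energy, so O ionizes more easily than half-filled N (2p³).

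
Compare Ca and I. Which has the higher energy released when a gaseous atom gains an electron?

I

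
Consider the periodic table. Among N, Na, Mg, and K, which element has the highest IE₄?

Mg

After 3 electrons have been removed, what remains? N³⁺ still has 2 valence electrons; Na³⁺ is already 2 electrons into the core; Mg³⁺ is already 1 electron into the core; K³⁺ is already 2 electrons into the core.
Usually core removal costs more than valence removal, but here the competition is close: a tightly held n=2 valence electron can cost more to remove than an n=3 core electron, so the actual values have to decide it.
The numbers (kJ/mol): N 7475, Na 9543, Mg 10543, K 5877.
Putting it together, IE_4: K < N < Na < Mg.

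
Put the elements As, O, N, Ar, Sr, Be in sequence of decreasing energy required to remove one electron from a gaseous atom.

IE₁ increases left→right with effective nuclear charge and decreases top→bottom as the valence shell moves farther out.
Neither a single period nor a single group — weigh both effects.
Be > Sr: they share group 2; the group trend gives Be the larger value.
As > Be: period and group pull opposite ways; the across-period shift dominates (947 vs 900 kJ/mol).
O > As: both effects reinforce here, so O is clearly the higher of the two.
N > O: this pair runs against the simple trend — see the exception note.
Ar > N: period and group pull opposite ways; the across-period shift dominates (1521 vs 1402 kJ/mol).
Note the exception: N has a higher first ionization energy than O, contrary to the simple trend — pairing an electron in O's 2p⁴ costs repulsion energy, so O ionizes more easily than half-filled N (2p³).
Approximate values (kJ/mol): Be 900, N 1402, O 1314, Ar 1521, As 947, Sr 550.
So from highest to lowest: Ar > N > O > As > Be > Sr.

Ar > N > O > As > Be > Sr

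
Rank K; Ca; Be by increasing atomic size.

Be is in period 2, group 2; K is in period 4, group 1; Ca is in period 4, group 2.
Atomic radius shrinks across a period as nuclear charge pulls the same shell inward, and grows down a group as new shells are added.
Here both period and group differ, so the two effects have to be weighed against each other.
Ca > Be: Ca sits below Be in group 2, so the down-group effect alone puts Ca larger.
K > Ca: K lies to the left of Ca in period 4, so the across-period effect alone puts K larger.
Approximate values (pm): Be 102, K 196, Ca 171.
So from smallest to largest: Be < Ca < K.

Be < Ca < K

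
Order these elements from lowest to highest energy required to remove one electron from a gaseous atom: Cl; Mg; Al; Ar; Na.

Na is in period 3, group 1; Mg is in period 3, group 2; Al is in period 3, group 13; Cl is in period 3, group 17; Ar is in period 3, group 18.
First ionization energy rises across a period (greater Z_eff holds electrons more tightly) and falls down a group (valence electrons are farther from the nucleus).
All lie in period 3; the across-period trend (first ionization energy increases left to right) applies, with the exception below.
Note the exception: Mg has a higher first ionization energy than Al, contrary to the simple trend — Al's single 3p electron is easier to remove than one from Mg's filled 3s².
Approximate values (kJ/mol): Na 496, Mg 738, Al 578, Cl 1251, Ar 1521.
So from lowest to highest: Na < Al < Mg < Cl < Ar.

Na, Al, Mg, Cl, Ar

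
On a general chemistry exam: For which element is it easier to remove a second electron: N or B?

B

Consider each +1 ion: N⁺ still has 4 valence electrons; B⁺ still has 2 valence electrons.
All are still removing valence electrons, so compare the +1 ions as you would atoms: IE_2 generally rises across a period (higher Z_eff) and falls down a group (larger shell), subject to the usual subshell exceptions.
Valence configurations: N⁺ [He]2s²2p², B⁺ [He]2s².
Approximate IE_2 values (kJ/mol): N 2856, B 2427.
Overall IE_2 order: B < N.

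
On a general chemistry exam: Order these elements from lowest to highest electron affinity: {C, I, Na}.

Na < C < I

C is in period 2, group 14; Na is in period 3, group 1; I is in period 5, group 17.
Adding an electron releases more energy for atoms nearer the top right (short of the noble gases).
Neither a single period nor a single group — weigh both effects.
C > Na: relative to Na, both the across-period and down-group shifts push C's electron affinity up.
I > C: the two effects oppose for this pair; the across-period effect wins (295 vs 122 kJ/mol).
Approximate values (kJ/mol): C 122, Na 53, I 295.
So from lowest to highest: Na < C < I.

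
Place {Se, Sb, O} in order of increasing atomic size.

O < Se < Sb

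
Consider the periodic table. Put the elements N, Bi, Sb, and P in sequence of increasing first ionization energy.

N is in period 2, group 15; P is in period 3, group 15; Sb is in period 5, group 15; Bi is in period 6, group 15.
Removing the outermost electron gets harder across a period and easier down a group.
All are in group 15, so first ionization energy increases up the group.
So from lowest to highest: Bi < Sb < P < N.

Bi, Sb, P, N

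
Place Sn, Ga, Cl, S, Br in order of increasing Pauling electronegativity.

Ga < Sn < S < Br < Cl

S is in period 3, group 16; Cl is in period 3, group 17; Ga is in period 4, group 13; Br is in period 4, group 17; Sn is in period 5, group 14.
Smaller atoms with higher effective nuclear charge are more electronegative.
Neither a single period nor a single group — weigh both effects.
Sn > Ga: period and group pull opposite ways; the across-period shift dominates (1.96 vs 1.81).
S > Sn: both effects reinforce here, so S is clearly the higher of the two.
Br > S: period and group pull opposite ways; the across-period shift dominates (2.96 vs 2.58).
Cl > Br: Cl sits above Br in group 17, so the down-group effect alone puts Cl higher.
For reference (Pauling): S 2.58, Cl 3.16, Ga 1.81, Br 2.96, Sn 1.96.
So from lowest to highest: Ga < Sn < S < Br < Cl.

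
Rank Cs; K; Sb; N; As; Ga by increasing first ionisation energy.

N is in period 2, group 15; K is in period 4, group 1; Ga is in period 4, group 13; As is in period 4, group 15; Sb is in period 5, group 15; Cs is in period 6, group 1.
Removing the outermost electron gets harder across a period and easier down a group.
Here both period and group differ, so the two effects have to be weighed against each other.
K > Cs: K sits above Cs in group 1, so the down-group effect alone puts K higher.
Ga > K: Ga lies to the right of K in period 4, so the across-period effect alone puts Ga higher.
Sb > Ga: the two effects oppose for this pair; the across-period effect wins (831 vs 579 kJ/mol).
As > Sb: they share group 15; the group trend gives As the larger value.
N > As: they share group 15; the group trend gives N the larger value.
For reference (kJ/mol): N 1402, K 419, Ga 579, As 947, Sb 831, Cs 376.
So from lowest to highest: Cs < K < Ga < Sb < As < N.

Cs, K, Ga, Sb, As, N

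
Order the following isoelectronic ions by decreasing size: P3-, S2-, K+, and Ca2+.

All of these have 18 electrons, so size is governed by nuclear charge alone: the more protons, the stronger the pull on the same electron cloud, and the smaller the ion.
Nuclear charges: Ca2+ (Z=20), K+ (Z=19), S2- (Z=16), P3- (Z=15).
Largest to smallest: P3- > S2- > K+ > Ca2+.

P3- > S2- > K+ > Ca2+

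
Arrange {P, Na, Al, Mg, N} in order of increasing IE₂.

Mg < Al < P < N < Na

Consider each +1 ion: P⁺ still has 4 valence electrons; Na⁺ is the bare [Ne] core; Al⁺ still has 2 valence electrons; Mg⁺ still has 1 valence electron; N⁺ still has 4 valence electrons.
Pulling an electron out of a noble-gas core costs far more than removing a remaining valence electron, so Na sits at the high end of IE_2.
Valence configurations: P⁺ [Ne]3s²3p², Al⁺ [Ne]3s², Mg⁺ [Ne]3s¹, N⁺ [He]2s²2p².
Approximate IE_2 values (kJ/mol): P 1907, Na 4562, Al 1817, Mg 1451, N 2856.
So the second ionization energies run Mg < Al < P < N < Na.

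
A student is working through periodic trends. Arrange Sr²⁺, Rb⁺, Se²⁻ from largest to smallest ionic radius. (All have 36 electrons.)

Se²⁻ > Rb⁺ > Sr²⁺

All of these have 36 electrons, so size is governed by nuclear charge alone: the more protons, the stronger the pull on the same electron cloud, and the smaller the ion.
Nuclear charges: Sr²⁺ (Z=38), Rb⁺ (Z=37), Se²⁻ (Z=34).
Largest to smallest: Se²⁻ > Rb⁺ > Sr²⁺.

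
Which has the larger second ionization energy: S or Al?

S

IE_2 is the cost of taking one more electron from the +1 cation: S⁺ still has 5 valence electrons; Al⁺ still has 2 valence electrons.
All are still removing valence electrons, so compare the +1 ions as you would atoms: IE_2 generally rises across a period (higher Z_eff) and falls down a group (larger shell), subject to the usual subshell exceptions.
Valence configurations: S⁺ [Ne]3s²3p³, Al⁺ [Ne]3s².
Approximate IE_2 values (kJ/mol): S 2252, Al 1817.
Hence IE_2: Al < S.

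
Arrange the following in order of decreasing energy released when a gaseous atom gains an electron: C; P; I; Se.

I > Se > C > P

C is in period 2, group 14; P is in period 3, group 15; Se is in period 4, group 16; I is in period 5, group 17.
Atoms with high Z_eff and room in the valence shell (especially the halogens) have the most exothermic electron affinities.
A diagonal step moves right (one effect) and down (the opposite effect) at once.
C > P: period and group pull opposite ways; the down-group shift dominates (122 vs 72 kJ/mol).
Se > C: period and group pull opposite ways; the across-period shift dominates (195 vs 122 kJ/mol).
I > Se: period and group pull opposite ways; the across-period shift dominates (295 vs 195 kJ/mol).
For reference (kJ/mol): C 122, P 72, Se 195, I 295.
So from highest to lowest: I > Se > C > P.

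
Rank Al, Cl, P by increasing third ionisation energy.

After 2 electrons have been removed, what remains? Al²⁺ still has 1 valence electron; Cl²⁺ still has 5 valence electrons; P²⁺ still has 3 valence electrons.
All are still removing valence electrons, so compare the +2 ions as you would atoms: IE_3 generally rises across a period (higher Z_eff) and falls down a group (larger shell), subject to the usual subshell exceptions.
Valence configurations: Al²⁺ [Ne]3s¹, Cl²⁺ [Ne]3s²3p³, P²⁺ [Ne]3s²3p¹.
The numbers (kJ/mol): Al 2745, Cl 3822, P 2914.
Overall IE_3 order: Al < P < Cl.

Al, P, Cl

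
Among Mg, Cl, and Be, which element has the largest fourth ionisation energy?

Be

IE_4 is the cost of taking one more electron from the +3 cation: Mg³⁺ is already 1 electron into the core; Cl³⁺ still has 4 valence electrons; Be³⁺ is already 1 electron into the core.
Pulling an electron out of a noble-gas core costs far more than removing a remaining valence electron, so Mg and Be sit at the high end of IE_4.
Tabulated IE_4 (kJ/mol): Mg 10543, Cl 5159, Be 21007.
So the fourth ionization energies run Cl < Mg < Be.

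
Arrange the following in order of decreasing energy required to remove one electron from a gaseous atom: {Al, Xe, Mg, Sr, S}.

Xe > S > Mg > Al > Sr

Mg is in period 3, group 2; Al is in period 3, group 13; S is in period 3, group 16; Sr is in period 5, group 2; Xe is in period 5, group 18.
Removing the outermost electron gets harder across a period and easier down a group.
These span different periods and groups, so the two trends combine.
Al > Sr: relative to Sr, both the across-period and down-group shifts push Al's first ionization energy up.
Mg > Al: this pair runs against the simple trend — see the exception note.
S > Mg: both are in period 3; the period trend gives S the larger value.
Xe > S: period and group pull opposite ways; the across-period shift dominates (1170 vs 1000 kJ/mol).
Note the exception: Mg has a higher first ionization energy than Al, contrary to the simple trend — Al's single 3p electron is easier to remove than one from Mg's filled 3s².
Tabulated first ionization energy (kJ/mol): Mg 738, Al 578, S 1000, Sr 550, Xe 1170.
So from highest to lowest: Xe > S > Mg > Al > Sr.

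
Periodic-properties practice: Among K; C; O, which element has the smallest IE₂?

IE_2 is the cost of taking one more electron from the +1 cation: K⁺ is the bare [Ar] core; C⁺ still has 3 valence electrons; O⁺ still has 5 valence electrons.
Usually core removal costs more than valence removal, but here the competition is close: a tightly held n=2 valence electron can cost more to remove than an n=3 core electron, so the actual values have to decide it.
Valence configurations: C⁺ [He]2s²2p¹, O⁺ [He]2s²2p³.
Tabulated IE_2 (kJ/mol): K 3052, C 2353, O 3388.
So the second ionization energies run C < K < O.

C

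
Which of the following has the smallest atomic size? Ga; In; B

B is in period 2, group 13; Ga is in period 4, group 13; In is in period 5, group 13.
Moving right in a period, electrons are added to the same shell under a stronger nuclear pull, so atoms get smaller; moving down, a new shell is opened and atoms get larger.
All are in group 13, so atomic radius increases down the group.
The smallest atomic size among these belongs to B.

B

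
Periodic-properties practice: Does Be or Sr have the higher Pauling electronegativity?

Be

Be is in period 2, group 2; Sr is in period 5, group 2.
Electronegativity increases across a period and decreases down a group, tracking effective nuclear charge and atomic size.
All are in group 2, so electronegativity increases up the group.
So Be has the higher Pauling electronegativity (Be > Sr).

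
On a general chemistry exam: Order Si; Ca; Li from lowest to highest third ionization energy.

Si < Ca < Li

The third ionization energy removes an electron from the +2 ion. For each element: Si²⁺ still has 2 valence electrons; Ca²⁺ is the bare [Ar] core; Li²⁺ is already 1 electron into the core.
Pulling an electron out of a noble-gas core costs far more than removing a remaining valence electron, so Ca and Li sit at the high end of IE_3.
Tabulated IE_3 (kJ/mol): Si 3232, Ca 4912, Li 11815.
So the third ionization energies run Si < Ca < Li.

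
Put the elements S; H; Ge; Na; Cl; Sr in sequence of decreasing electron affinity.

Cl > S > Ge > H > Na > Sr

H is in period 1, group 1; Na is in period 3, group 1; S is in period 3, group 16; Cl is in period 3, group 17; Ge is in period 4, group 14; Sr is in period 5, group 2.
Atoms with high Z_eff and room in the valence shell (especially the halogens) have the most exothermic electron affinities.
Neither a single period nor a single group — weigh both effects.
Na > Sr: the two effects oppose for this pair; the down-group effect wins (53 vs 5 kJ/mol).
H > Na: H sits above Na in group 1, so the down-group effect alone puts H higher.
Ge > H: period and group pull opposite ways; the across-period shift dominates (119 vs 73 kJ/mol).
S > Ge: relative to Ge, both the across-period and down-group shifts push S's electron affinity up.
Cl > S: Cl lies to the right of S in period 3, so the across-period effect alone puts Cl higher.
Approximate values (kJ/mol): H 73, Na 53, S 200, Cl 349, Ge 119, Sr 5.
So from highest to lowest: Cl > S > Ge > H > Na > Sr.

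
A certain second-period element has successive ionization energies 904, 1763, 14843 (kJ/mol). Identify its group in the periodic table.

Group 2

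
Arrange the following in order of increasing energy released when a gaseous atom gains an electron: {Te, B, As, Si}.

B is in period 2, group 13; Si is in period 3, group 14; As is in period 4, group 15; Te is in period 5, group 16.
EA tends to increase across a period and decrease down a group, though the pattern is less regular than for IE or radius.
A diagonal step moves right (one effect) and down (the opposite effect) at once.
As > B: the two effects oppose for this pair; the across-period effect wins (78 vs 27 kJ/mol).
Si > As: period and group pull opposite ways; the down-group shift dominates (134 vs 78 kJ/mol).
Te > Si: period and group pull opposite ways; the across-period shift dominates (190 vs 134 kJ/mol).
Approximate values (kJ/mol): B 27, Si 134, As 78, Te 190.
So from lowest to highest: B < As < Si < Te.

B < As < Si < Te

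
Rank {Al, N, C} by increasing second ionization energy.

Al < C < N

After 1 electron has been removed, what remains? Al⁺ still has 2 valence electrons; N⁺ still has 4 valence electrons; C⁺ still has 3 valence electrons.
All are still removing valence electrons, so compare the +1 ions as you would atoms: IE_2 generally rises across a period (higher Z_eff) and falls down a group (larger shell), subject to the usual subshell exceptions.
Valence configurations: Al⁺ [Ne]3s², N⁺ [He]2s²2p², C⁺ [He]2s²2p¹.
Approximate IE_2 values (kJ/mol): Al 1817, N 2856, C 2353.
Hence IE_2: Al < C < N.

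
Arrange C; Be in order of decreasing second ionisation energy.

C, Be

Consider each +1 ion: C⁺ still has 3 valence electrons; Be⁺ still has 1 valence electron.
All are still removing valence electrons, so compare the +1 ions as you would atoms: IE_2 generally rises across a period (higher Z_eff) and falls down a group (larger shell), subject to the usual subshell exceptions.
Valence configurations: C⁺ [He]2s²2p¹, Be⁺ [He]2s¹.
The numbers (kJ/mol): C 2353, Be 1757.
Putting it together, IE_2: Be < C.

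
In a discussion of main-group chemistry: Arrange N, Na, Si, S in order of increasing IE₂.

Si, S, N, Na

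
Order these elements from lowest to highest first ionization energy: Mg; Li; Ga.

Li is in period 2, group 1; Mg is in period 3, group 2; Ga is in period 4, group 13.
First ionization energy rises across a period (greater Z_eff holds electrons more tightly) and falls down a group (valence electrons are farther from the nucleus).
These sit on a diagonal, where the across-period and down-group effects partly cancel.
Ga > Li: the two effects oppose for this pair; the across-period effect wins (579 vs 520 kJ/mol).
Mg > Ga: the two effects oppose for this pair; the down-group effect wins (738 vs 579 kJ/mol).
Approximate values (kJ/mol): Li 520, Mg 738, Ga 579.
So from lowest to highest: Li < Ga < Mg.

Li, Ga, Mg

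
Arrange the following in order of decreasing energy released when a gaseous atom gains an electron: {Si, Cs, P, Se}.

Se > Si > P > Cs

Adding an electron releases more energy for atoms nearer the top right (short of the noble gases).
Here both period and group differ, so the two effects have to be weighed against each other.
P > Cs: relative to Cs, both the across-period and down-group shifts push P's electron affinity up.
Si > P: this pair runs against the simple trend — see the exception note.
Se > Si: period and group pull opposite ways; the across-period shift dominates (195 vs 134 kJ/mol).
Note the exception: Si has a higher electron affinity than P, contrary to the simple trend — adding an electron to P's half-filled 3p³ is unfavourable, so Si (3p²) has the more exothermic EA.
Tabulated electron affinity (kJ/mol): Si 134, P 72, Se 195, Cs 46.
So from highest to lowest: Se > Si > P > Cs.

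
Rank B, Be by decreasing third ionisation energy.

IE_3 is the cost of taking one more electron from the +2 cation: B²⁺ still has 1 valence electron; Be²⁺ is the bare [He] core.
Breaking into a closed-shell core is much more expensive than removing a leftover valence electron — Be has the largest IE_3 here.
The numbers (kJ/mol): B 3660, Be 14849.
Putting it together, IE_3: B < Be.

Be > B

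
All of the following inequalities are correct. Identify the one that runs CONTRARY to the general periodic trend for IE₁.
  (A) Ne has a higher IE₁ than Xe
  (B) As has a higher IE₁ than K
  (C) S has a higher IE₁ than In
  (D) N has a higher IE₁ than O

(D)

The general trend: IE₁ increases across a period and decreases down a group.
(A) Ne (period 2, group 18) vs Xe (period 5, group 18): the stated order agrees with the simple trend.
(B) As (period 4, group 15) vs K (period 4, group 1): the stated order agrees with the simple trend.
(C) S (period 3, group 16) vs In (period 5, group 13): the stated order agrees with the simple trend.
(D) N (period 2, group 15) vs O (period 2, group 16): the stated order contradicts the simple trend.
The exception is (D): pairing an electron in O's 2p⁴ costs repulsion energy, so O ionizes more easily than half-filled N (2p³).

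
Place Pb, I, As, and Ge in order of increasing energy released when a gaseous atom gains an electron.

Pb < As < Ge < I

Ge is in period 4, group 14; As is in period 4, group 15; I is in period 5, group 17; Pb is in period 6, group 14.
EA tends to increase across a period and decrease down a group, though the pattern is less regular than for IE or radius.
These span different periods and groups, so the two trends combine.
As > Pb: both effects reinforce here, so As is clearly the higher of the two.
Ge > As: this pair runs against the simple trend — see the exception note.
I > Ge: the two effects oppose for this pair; the across-period effect wins (295 vs 119 kJ/mol).
Note the exception: Ge has a higher electron affinity than As, contrary to the simple trend — adding an electron to As's half-filled 4p³ is unfavourable, so Ge (4p²) has the more exothermic EA.
Tabulated electron affinity (kJ/mol): Ge 119, As 78, I 295, Pb 35.
So from lowest to highest: Pb < As < Ge < I.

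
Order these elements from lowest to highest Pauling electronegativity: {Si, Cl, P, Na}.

Na is in period 3, group 1; Si is in period 3, group 14; P is in period 3, group 15; Cl is in period 3, group 17.
Electronegativity increases across a period and decreases down a group, tracking effective nuclear charge and atomic size.
All lie in period 3, so electronegativity increases left to right.
So from lowest to highest: Na < Si < P < Cl.

Na < Si < P < Cl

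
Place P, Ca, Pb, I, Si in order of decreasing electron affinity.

I > Si > P > Pb > Ca

Atoms with high Z_eff and room in the valence shell (especially the halogens) have the most exothermic electron affinities.
Neither a single period nor a single group — weigh both effects.
Pb > Ca: period and group pull opposite ways; the across-period shift dominates (35 vs 2 kJ/mol).
P > Pb: both effects reinforce here, so P is clearly the higher of the two.
Si > P: this pair runs against the simple trend — see the exception note.
I > Si: the two effects oppose for this pair; the across-period effect wins (295 vs 134 kJ/mol).
Note the exception: Si has a higher electron affinity than P, contrary to the simple trend — adding an electron to P's half-filled 3p³ is unfavourable, so Si (3p²) has the more exothermic EA.
For reference (kJ/mol): Si 134, P 72, Ca 2, I 295, Pb 35.
So from highest to lowest: I > Si > P > Pb > Ca.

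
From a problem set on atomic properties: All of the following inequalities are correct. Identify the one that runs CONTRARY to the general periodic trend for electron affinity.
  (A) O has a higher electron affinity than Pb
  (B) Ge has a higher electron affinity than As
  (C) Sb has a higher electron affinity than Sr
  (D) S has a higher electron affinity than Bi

(B)

The general trend: electron affinity increases across a period and decreases down a group.
(A) O (period 2, group 16) vs Pb (period 6, group 14): the stated order agrees with the simple trend.
(B) Ge (period 4, group 14) vs As (period 4, group 15): the stated order contradicts the simple trend.
(C) Sb (period 5, group 15) vs Sr (period 5, group 2): the stated order agrees with the simple trend.
(D) S (period 3, group 16) vs Bi (period 6, group 15): the stated order agrees with the simple trend.
The exception is (B): adding an electron to As's half-filled 4p³ is unfavourable, so Ge (4p²) has the more exothermic EA.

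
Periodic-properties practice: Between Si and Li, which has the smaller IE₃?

Si

Consider each +2 ion: Si²⁺ still has 2 valence electrons; Li²⁺ is already 1 electron into the core.
Core electrons are held far more tightly than valence electrons, so Li tops the IE_3 order.
Tabulated IE_3 (kJ/mol): Si 3232, Li 11815.
Hence IE_3: Si < Li.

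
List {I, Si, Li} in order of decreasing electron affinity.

I > Si > Li

Li is in period 2, group 1; Si is in period 3, group 14; I is in period 5, group 17.
Atoms with high Z_eff and room in the valence shell (especially the halogens) have the most exothermic electron affinities.
Neither a single period nor a single group — weigh both effects.
Si > Li: the two effects oppose for this pair; the across-period effect wins (134 vs 60 kJ/mol).
I > Si: period and group pull opposite ways; the across-period shift dominates (295 vs 134 kJ/mol).
Tabulated electron affinity (kJ/mol): Li 60, Si 134, I 295.
So from highest to lowest: I > Si > Li.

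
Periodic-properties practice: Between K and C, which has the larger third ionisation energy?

After 2 electrons have been removed, what remains? K²⁺ is already 1 electron into the core; C²⁺ still has 2 valence electrons.
Usually core removal costs more than valence removal, but here the competition is close: a tightly held n=2 valence electron can cost more to remove than an n=3 core electron, so the actual values have to decide it.
Approximate IE_3 values (kJ/mol): K 4420, C 4620.
Overall IE_3 order: K < C.

C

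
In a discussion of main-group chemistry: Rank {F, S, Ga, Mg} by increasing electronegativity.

Mg, Ga, S, F

F is in period 2, group 17; Mg is in period 3, group 2; S is in period 3, group 16; Ga is in period 4, group 13.
Smaller atoms with higher effective nuclear charge are more electronegative.
Neither a single period nor a single group — weigh both effects.
Ga > Mg: the two effects oppose for this pair; the across-period effect wins (1.81 vs 1.31).
S > Ga: both effects reinforce here, so S is clearly the higher of the two.
F > S: both effects reinforce here, so F is clearly the higher of the two.
For reference (Pauling): F 3.98, Mg 1.31, S 2.58, Ga 1.81.
So from lowest to highest: Mg < Ga < S < F.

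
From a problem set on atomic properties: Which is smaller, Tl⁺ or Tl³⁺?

Tl³⁺

Both ions have Z = 81 protons, but Tl³⁺ has lost more electrons, so its remaining electrons feel a larger effective nuclear charge per electron and are pulled in more tightly.
Higher positive charge → smaller ion, so Tl⁺ > Tl³⁺.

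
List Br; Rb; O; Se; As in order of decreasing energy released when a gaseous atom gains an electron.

Atoms with high Z_eff and room in the valence shell (especially the halogens) have the most exothermic electron affinities.
Here both period and group differ, so the two effects have to be weighed against each other.
As > Rb: both effects reinforce here, so As is clearly the higher of the two.
O > As: relative to As, both the across-period and down-group shifts push O's electron affinity up.
Se > O: this pair runs against the simple trend — see the exception note.
Br > Se: both are in period 4; the period trend gives Br the larger value.
Note the exception: Se has a higher electron affinity than O, contrary to the simple trend — O's compact 2p subshell gives strong electron–electron repulsion on the added electron.
Tabulated electron affinity (kJ/mol): O 141, As 78, Se 195, Br 325, Rb 47.
So from highest to lowest: Br > Se > O > As > Rb.

Br > Se > O > As > Rb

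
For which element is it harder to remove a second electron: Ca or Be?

Be

After 1 electron has been removed, what remains? Ca⁺ still has 1 valence electron; Be⁺ still has 1 valence electron.
All are still removing valence electrons, so compare the +1 ions as you would atoms: IE_2 generally rises across a period (higher Z_eff) and falls down a group (larger shell), subject to the usual subshell exceptions.
Valence configurations: Ca⁺ [Ar]4s¹, Be⁺ [He]2s¹.
The numbers (kJ/mol): Ca 1145, Be 1757.
Overall IE_2 order: Ca < Be.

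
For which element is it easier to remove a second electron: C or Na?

The second ionization energy removes an electron from the +1 ion. For each element: C⁺ still has 3 valence electrons; Na⁺ is the bare [Ne] core.
Core electrons are held far more tightly than valence electrons, so Na tops the IE_2 order.
The numbers (kJ/mol): C 2353, Na 4562.
Overall IE_2 order: C < Na.

C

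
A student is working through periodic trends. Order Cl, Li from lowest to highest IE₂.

IE_2 is the cost of taking one more electron from the +1 cation: Cl⁺ still has 6 valence electrons; Li⁺ is the bare [He] core.
Breaking into a closed-shell core is much more expensive than removing a leftover valence electron — Li has the largest IE_2 here.
The numbers (kJ/mol): Cl 2298, Li 7298.
Putting it together, IE_2: Cl < Li.

Cl, Li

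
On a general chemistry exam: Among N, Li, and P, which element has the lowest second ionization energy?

P

The second ionization energy removes an electron from the +1 ion. For each element: N⁺ still has 4 valence electrons; Li⁺ is the bare [He] core; P⁺ still has 4 valence electrons.
Core electrons are held far more tightly than valence electrons, so Li tops the IE_2 order.
Valence configurations: N⁺ [He]2s²2p², P⁺ [Ne]3s²3p².
Approximate IE_2 values (kJ/mol): N 2856, Li 7298, P 1907.
Hence IE_2: P < N < Li.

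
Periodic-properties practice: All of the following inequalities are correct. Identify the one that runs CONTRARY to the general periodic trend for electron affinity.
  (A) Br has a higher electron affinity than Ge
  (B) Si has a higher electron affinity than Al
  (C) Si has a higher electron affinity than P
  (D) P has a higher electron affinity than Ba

(C)

The general trend: electron affinity increases across a period and decreases down a group.
(A) Br (period 4, group 17) vs Ge (period 4, group 14): the stated order agrees with the simple trend.
(B) Si (period 3, group 14) vs Al (period 3, group 13): the stated order agrees with the simple trend.
(C) Si (period 3, group 14) vs P (period 3, group 15): the stated order contradicts the simple trend.
(D) P (period 3, group 15) vs Ba (period 6, group 2): the stated order agrees with the simple trend.
The exception is (C): adding an electron to P's half-filled 3p³ is unfavourable, so Si (3p²) has the more exothermic EA.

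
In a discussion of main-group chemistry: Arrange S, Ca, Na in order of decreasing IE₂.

The second ionization energy removes an electron from the +1 ion. For each element: S⁺ still has 5 valence electrons; Ca⁺ still has 1 valence electron; Na⁺ is the bare [Ne] core.
Core electrons are held far more tightly than valence electrons, so Na tops the IE_2 order.
Valence configurations: S⁺ [Ne]3s²3p³, Ca⁺ [Ar]4s¹.
Tabulated IE_2 (kJ/mol): S 2252, Ca 1145, Na 4562.
Hence IE_2: Ca < S < Na.

Na, S, Ca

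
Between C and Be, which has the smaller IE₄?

C

The fourth ionization energy removes an electron from the +3 ion. For each element: C³⁺ still has 1 valence electron; Be³⁺ is already 1 electron into the core.
Pulling an electron out of a noble-gas core costs far more than removing a remaining valence electron, so Be sits at the high end of IE_4.
Tabulated IE_4 (kJ/mol): C 6223, Be 21007.
Hence IE_4: C < Be.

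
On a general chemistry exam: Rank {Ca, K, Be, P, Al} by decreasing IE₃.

Be, Ca, K, P, Al

IE_3 is the cost of taking one more electron from the +2 cation: Ca²⁺ is the bare [Ar] core; K²⁺ is already 1 electron into the core; Be²⁺ is the bare [He] core; P²⁺ still has 3 valence electrons; Al²⁺ still has 1 valence electron.
Core electrons are held far more tightly than valence electrons, so K, Ca and Be top the IE_3 order.
Valence configurations: P²⁺ [Ne]3s²3p¹, Al²⁺ [Ne]3s¹.
Approximate IE_3 values (kJ/mol): Ca 4912, K 4420, Be 14849, P 2914, Al 2745.
Putting it together, IE_3: Al < P < K < Ca < Be.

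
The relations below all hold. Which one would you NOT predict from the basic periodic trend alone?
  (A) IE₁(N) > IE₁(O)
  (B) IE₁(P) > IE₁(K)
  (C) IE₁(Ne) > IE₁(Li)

(A)

The general trend: IE₁ increases across a period and decreases down a group.
(A) N (period 2, group 15) vs O (period 2, group 16): the stated order contradicts the simple trend.
(B) P (period 3, group 15) vs K (period 4, group 1): the stated order agrees with the simple trend.
(C) Ne (period 2, group 18) vs Li (period 2, group 1): the stated order agrees with the simple trend.
The exception is (A): pairing an electron in O's 2p⁴ costs repulsion energy, so O ionizes more easily than half-filled N (2p³).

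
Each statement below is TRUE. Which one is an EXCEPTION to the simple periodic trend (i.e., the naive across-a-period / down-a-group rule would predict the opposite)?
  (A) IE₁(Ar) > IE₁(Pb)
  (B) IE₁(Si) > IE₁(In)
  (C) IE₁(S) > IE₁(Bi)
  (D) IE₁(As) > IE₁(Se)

(D)

The general trend: IE₁ increases across a period and decreases down a group.
(A) Ar (period 3, group 18) vs Pb (period 6, group 14): the stated order agrees with the simple trend.
(B) Si (period 3, group 14) vs In (period 5, group 13): the stated order agrees with the simple trend.
(C) S (period 3, group 16) vs Bi (period 6, group 15): the stated order agrees with the simple trend.
(D) As (period 4, group 15) vs Se (period 4, group 16): the stated order contradicts the simple trend.
The exception is (D): Se (4p⁴) ionizes more easily than half-filled As (4p³).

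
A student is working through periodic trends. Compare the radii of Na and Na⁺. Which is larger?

Na

Forming Na⁺ removes 1 electron from Na. Fewer electrons for the same nuclear charge means less shielding and a higher Z_eff on the remaining electrons, and for main-group metals the entire outer shell is lost.
A cation is smaller than its parent atom: Na⁺ < Na.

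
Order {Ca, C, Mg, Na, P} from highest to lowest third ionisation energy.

Mg > Na > Ca > C > P

The third ionization energy removes an electron from the +2 ion. For each element: Ca²⁺ is the bare [Ar] core; C²⁺ still has 2 valence electrons; Mg²⁺ is the bare [Ne] core; Na²⁺ is already 1 electron into the core; P²⁺ still has 3 valence electrons.
Core electrons are held far more tightly than valence electrons, so Ca, Na and Mg top the IE_3 order.
Valence configurations: C²⁺ [He]2s², P²⁺ [Ne]3s²3p¹.
Approximate IE_3 values (kJ/mol): Ca 4912, C 4620, Mg 7733, Na 6910, P 2914.
Putting it together, IE_3: P < C < Ca < Na < Mg.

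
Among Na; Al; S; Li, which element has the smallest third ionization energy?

IE_3 is the cost of taking one more electron from the +2 cation: Na²⁺ is already 1 electron into the core; Al²⁺ still has 1 valence electron; S²⁺ still has 4 valence electrons; Li²⁺ is already 1 electron into the core.
Core electrons are held far more tightly than valence electrons, so Na and Li top the IE_3 order.
Valence configurations: Al²⁺ [Ne]3s¹, S²⁺ [Ne]3s²3p².
The numbers (kJ/mol): Na 6910, Al 2745, S 3357, Li 11815.
Hence IE_3: Al < S < Na < Li.

Al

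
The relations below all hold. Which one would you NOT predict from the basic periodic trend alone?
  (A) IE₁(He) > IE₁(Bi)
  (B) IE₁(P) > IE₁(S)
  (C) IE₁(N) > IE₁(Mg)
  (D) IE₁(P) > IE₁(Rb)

(B)

The general trend: first ionisation energy increases across a period and decreases down a group.
(A) He (period 1, group 18) vs Bi (period 6, group 15): the stated order agrees with the simple trend.
(B) P (period 3, group 15) vs S (period 3, group 16): the stated order contradicts the simple trend.
(C) N (period 2, group 15) vs Mg (period 3, group 2): the stated order agrees with the simple trend.
(D) P (period 3, group 15) vs Rb (period 5, group 1): the stated order agrees with the simple trend.
The exception is (B): S (3p⁴) ionizes more easily than half-filled P (3p³) because the paired 3p electron in S is pushed out by e⁻–e⁻ repulsion.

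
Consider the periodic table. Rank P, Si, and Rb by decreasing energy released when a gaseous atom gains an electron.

Si is in period 3, group 14; P is in period 3, group 15; Rb is in period 5, group 1.
Electron affinity generally becomes more exothermic across a period toward the halogens and less exothermic down a group.
Neither a single period nor a single group — weigh both effects.
P > Rb: relative to Rb, both the across-period and down-group shifts push P's electron affinity up.
Si > P: this pair runs against the simple trend — see the exception note.
Note the exception: Si has a higher electron affinity than P, contrary to the simple trend — adding an electron to P's half-filled 3p³ is unfavourable, so Si (3p²) has the more exothermic EA.
Approximate values (kJ/mol): Si 134, P 72, Rb 47.
So from highest to lowest: Si > P > Rb.

Si, P, Rb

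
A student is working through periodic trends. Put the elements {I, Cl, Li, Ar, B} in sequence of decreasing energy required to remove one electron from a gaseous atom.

Ar > Cl > I > B > Li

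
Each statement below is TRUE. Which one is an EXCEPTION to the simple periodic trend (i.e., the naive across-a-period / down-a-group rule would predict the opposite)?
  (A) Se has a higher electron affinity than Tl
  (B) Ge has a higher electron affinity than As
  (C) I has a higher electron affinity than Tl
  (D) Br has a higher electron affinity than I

The general trend: electron affinity increases across a period and decreases down a group.
(A) Se (period 4, group 16) vs Tl (period 6, group 13): the stated order agrees with the simple trend.
(B) Ge (period 4, group 14) vs As (period 4, group 15): the stated order contradicts the simple trend.
(C) I (period 5, group 17) vs Tl (period 6, group 13): the stated order agrees with the simple trend.
(D) Br (period 4, group 17) vs I (period 5, group 17): the stated order agrees with the simple trend.
The exception is (B): adding an electron to As's half-filled 4p³ is unfavourable, so Ge (4p²) has the more exothermic EA.

(B)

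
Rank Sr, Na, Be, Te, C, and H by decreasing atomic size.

Sr > Na > Te > Be > C > H

H is in period 1, group 1; Be is in period 2, group 2; C is in period 2, group 14; Na is in period 3, group 1; Sr is in period 5, group 2; Te is in period 5, group 16.
Moving right in a period, electrons are added to the same shell under a stronger nuclear pull, so atoms get smaller; moving down, a new shell is opened and atoms get larger.
Neither a single period nor a single group — weigh both effects.
C > H: period and group pull opposite ways; the down-group shift dominates (75 vs 32 pm).
Be > C: Be lies to the left of C in period 2, so the across-period effect alone puts Be larger.
Te > Be: the two effects oppose for this pair; the down-group effect wins (136 vs 102 pm).
Na > Te: period and group pull opposite ways; the across-period shift dominates (155 vs 136 pm).
Sr > Na: period and group pull opposite ways; the down-group shift dominates (185 vs 155 pm).
For reference (pm): H 32, Be 102, C 75, Na 155, Sr 185, Te 136.
So from largest to smallest: Sr > Na > Te > Be > C > H.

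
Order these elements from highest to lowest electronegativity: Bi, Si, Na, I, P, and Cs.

I > P > Bi > Si > Na > Cs

Smaller atoms with higher effective nuclear charge are more electronegative.
Here both period and group differ, so the two effects have to be weighed against each other.
Na > Cs: Na sits above Cs in group 1, so the down-group effect alone puts Na higher.
Si > Na: Si lies to the right of Na in period 3, so the across-period effect alone puts Si higher.
Bi > Si: period and group pull opposite ways; the across-period shift dominates (2.02 vs 1.90).
P > Bi: P sits above Bi in group 15, so the down-group effect alone puts P higher.
I > P: period and group pull opposite ways; the across-period shift dominates (2.66 vs 2.19).
Tabulated electronegativity (Pauling): Na 0.93, Si 1.90, P 2.19, I 2.66, Cs 0.79, Bi 2.02.
So from highest to lowest: I > P > Bi > Si > Na > Cs.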